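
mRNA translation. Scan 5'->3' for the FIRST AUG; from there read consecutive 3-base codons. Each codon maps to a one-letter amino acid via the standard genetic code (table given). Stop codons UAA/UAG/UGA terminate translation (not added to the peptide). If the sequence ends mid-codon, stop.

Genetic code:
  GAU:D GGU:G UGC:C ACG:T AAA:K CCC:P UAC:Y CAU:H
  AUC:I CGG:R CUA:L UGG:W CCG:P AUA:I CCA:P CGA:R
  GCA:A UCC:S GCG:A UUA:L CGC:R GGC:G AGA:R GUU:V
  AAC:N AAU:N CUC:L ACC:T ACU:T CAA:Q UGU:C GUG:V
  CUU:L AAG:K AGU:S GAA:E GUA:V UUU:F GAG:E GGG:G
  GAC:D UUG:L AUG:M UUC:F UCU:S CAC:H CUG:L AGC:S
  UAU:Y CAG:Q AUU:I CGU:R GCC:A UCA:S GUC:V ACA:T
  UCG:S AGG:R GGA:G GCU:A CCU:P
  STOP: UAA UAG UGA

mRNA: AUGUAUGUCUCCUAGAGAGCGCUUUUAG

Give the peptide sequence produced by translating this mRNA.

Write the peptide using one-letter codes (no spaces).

start AUG at pos 0
pos 0: AUG -> M; peptide=M
pos 3: UAU -> Y; peptide=MY
pos 6: GUC -> V; peptide=MYV
pos 9: UCC -> S; peptide=MYVS
pos 12: UAG -> STOP

Answer: MYVS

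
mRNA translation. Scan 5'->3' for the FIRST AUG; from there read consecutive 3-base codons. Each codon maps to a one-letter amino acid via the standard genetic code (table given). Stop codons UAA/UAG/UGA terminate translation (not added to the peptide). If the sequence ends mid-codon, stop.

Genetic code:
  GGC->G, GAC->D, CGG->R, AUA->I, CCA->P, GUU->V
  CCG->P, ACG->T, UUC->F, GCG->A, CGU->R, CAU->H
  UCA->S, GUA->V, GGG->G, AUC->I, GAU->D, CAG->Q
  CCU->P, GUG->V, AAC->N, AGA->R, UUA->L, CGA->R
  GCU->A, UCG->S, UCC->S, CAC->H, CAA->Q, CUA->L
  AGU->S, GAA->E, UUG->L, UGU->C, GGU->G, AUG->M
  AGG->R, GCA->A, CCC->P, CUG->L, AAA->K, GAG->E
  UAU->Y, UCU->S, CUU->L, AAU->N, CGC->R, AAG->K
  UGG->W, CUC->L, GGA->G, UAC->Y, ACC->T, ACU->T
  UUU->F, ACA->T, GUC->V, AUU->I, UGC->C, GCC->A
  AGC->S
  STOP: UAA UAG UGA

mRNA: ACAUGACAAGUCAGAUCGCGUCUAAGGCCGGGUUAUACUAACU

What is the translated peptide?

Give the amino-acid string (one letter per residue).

Answer: MTSQIASKAGLY

Derivation:
start AUG at pos 2
pos 2: AUG -> M; peptide=M
pos 5: ACA -> T; peptide=MT
pos 8: AGU -> S; peptide=MTS
pos 11: CAG -> Q; peptide=MTSQ
pos 14: AUC -> I; peptide=MTSQI
pos 17: GCG -> A; peptide=MTSQIA
pos 20: UCU -> S; peptide=MTSQIAS
pos 23: AAG -> K; peptide=MTSQIASK
pos 26: GCC -> A; peptide=MTSQIASKA
pos 29: GGG -> G; peptide=MTSQIASKAG
pos 32: UUA -> L; peptide=MTSQIASKAGL
pos 35: UAC -> Y; peptide=MTSQIASKAGLY
pos 38: UAA -> STOP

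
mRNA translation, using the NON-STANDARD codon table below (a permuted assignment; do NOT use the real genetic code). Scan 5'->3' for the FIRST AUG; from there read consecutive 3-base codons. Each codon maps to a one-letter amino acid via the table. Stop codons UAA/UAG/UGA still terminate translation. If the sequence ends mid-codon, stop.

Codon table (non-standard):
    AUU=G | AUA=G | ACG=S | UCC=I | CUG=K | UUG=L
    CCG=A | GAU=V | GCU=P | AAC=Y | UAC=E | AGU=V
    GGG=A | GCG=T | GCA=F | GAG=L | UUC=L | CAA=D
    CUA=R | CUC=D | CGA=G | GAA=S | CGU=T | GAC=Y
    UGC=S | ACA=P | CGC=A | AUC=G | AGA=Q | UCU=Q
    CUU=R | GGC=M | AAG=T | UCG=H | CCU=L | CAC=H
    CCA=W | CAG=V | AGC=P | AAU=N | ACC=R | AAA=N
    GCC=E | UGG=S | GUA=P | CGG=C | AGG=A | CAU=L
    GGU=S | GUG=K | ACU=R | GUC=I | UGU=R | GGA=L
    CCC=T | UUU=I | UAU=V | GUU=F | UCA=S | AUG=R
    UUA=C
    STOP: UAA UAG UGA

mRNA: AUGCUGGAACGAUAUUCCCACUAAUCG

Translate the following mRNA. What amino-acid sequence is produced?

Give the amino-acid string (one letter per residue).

start AUG at pos 0
pos 0: AUG -> R; peptide=R
pos 3: CUG -> K; peptide=RK
pos 6: GAA -> S; peptide=RKS
pos 9: CGA -> G; peptide=RKSG
pos 12: UAU -> V; peptide=RKSGV
pos 15: UCC -> I; peptide=RKSGVI
pos 18: CAC -> H; peptide=RKSGVIH
pos 21: UAA -> STOP

Answer: RKSGVIH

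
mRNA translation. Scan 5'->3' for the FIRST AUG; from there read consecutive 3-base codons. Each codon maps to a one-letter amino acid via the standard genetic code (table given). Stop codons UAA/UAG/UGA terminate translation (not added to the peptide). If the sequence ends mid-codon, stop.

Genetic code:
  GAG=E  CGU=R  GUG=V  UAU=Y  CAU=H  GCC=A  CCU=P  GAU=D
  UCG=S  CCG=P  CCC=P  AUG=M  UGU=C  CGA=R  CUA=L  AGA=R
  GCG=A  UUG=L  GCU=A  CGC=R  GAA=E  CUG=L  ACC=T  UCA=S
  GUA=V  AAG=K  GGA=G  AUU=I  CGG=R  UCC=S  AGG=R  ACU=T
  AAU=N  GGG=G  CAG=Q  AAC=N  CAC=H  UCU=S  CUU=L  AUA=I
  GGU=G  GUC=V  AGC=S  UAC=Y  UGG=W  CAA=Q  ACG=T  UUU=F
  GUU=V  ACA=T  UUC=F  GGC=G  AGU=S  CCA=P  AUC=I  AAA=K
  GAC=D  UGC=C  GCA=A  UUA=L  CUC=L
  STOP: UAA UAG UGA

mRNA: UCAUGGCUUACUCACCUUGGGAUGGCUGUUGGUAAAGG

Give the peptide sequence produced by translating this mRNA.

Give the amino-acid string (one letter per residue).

start AUG at pos 2
pos 2: AUG -> M; peptide=M
pos 5: GCU -> A; peptide=MA
pos 8: UAC -> Y; peptide=MAY
pos 11: UCA -> S; peptide=MAYS
pos 14: CCU -> P; peptide=MAYSP
pos 17: UGG -> W; peptide=MAYSPW
pos 20: GAU -> D; peptide=MAYSPWD
pos 23: GGC -> G; peptide=MAYSPWDG
pos 26: UGU -> C; peptide=MAYSPWDGC
pos 29: UGG -> W; peptide=MAYSPWDGCW
pos 32: UAA -> STOP

Answer: MAYSPWDGCW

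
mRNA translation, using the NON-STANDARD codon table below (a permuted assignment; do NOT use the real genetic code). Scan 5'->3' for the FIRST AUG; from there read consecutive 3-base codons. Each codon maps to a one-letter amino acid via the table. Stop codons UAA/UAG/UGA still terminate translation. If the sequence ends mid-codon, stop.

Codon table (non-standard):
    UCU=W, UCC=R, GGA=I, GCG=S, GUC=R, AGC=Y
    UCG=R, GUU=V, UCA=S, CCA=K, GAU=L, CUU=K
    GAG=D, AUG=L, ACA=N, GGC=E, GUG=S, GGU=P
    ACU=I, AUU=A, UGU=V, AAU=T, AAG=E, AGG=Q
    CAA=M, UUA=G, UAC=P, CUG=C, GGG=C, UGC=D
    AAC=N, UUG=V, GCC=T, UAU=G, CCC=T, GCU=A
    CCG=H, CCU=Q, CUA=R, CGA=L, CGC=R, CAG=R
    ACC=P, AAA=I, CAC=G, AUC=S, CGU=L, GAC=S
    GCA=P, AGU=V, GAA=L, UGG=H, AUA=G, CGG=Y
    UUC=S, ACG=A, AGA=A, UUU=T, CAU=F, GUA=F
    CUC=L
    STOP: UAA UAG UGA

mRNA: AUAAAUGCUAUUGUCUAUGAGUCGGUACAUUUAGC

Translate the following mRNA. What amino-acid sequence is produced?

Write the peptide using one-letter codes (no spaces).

start AUG at pos 4
pos 4: AUG -> L; peptide=L
pos 7: CUA -> R; peptide=LR
pos 10: UUG -> V; peptide=LRV
pos 13: UCU -> W; peptide=LRVW
pos 16: AUG -> L; peptide=LRVWL
pos 19: AGU -> V; peptide=LRVWLV
pos 22: CGG -> Y; peptide=LRVWLVY
pos 25: UAC -> P; peptide=LRVWLVYP
pos 28: AUU -> A; peptide=LRVWLVYPA
pos 31: UAG -> STOP

Answer: LRVWLVYPA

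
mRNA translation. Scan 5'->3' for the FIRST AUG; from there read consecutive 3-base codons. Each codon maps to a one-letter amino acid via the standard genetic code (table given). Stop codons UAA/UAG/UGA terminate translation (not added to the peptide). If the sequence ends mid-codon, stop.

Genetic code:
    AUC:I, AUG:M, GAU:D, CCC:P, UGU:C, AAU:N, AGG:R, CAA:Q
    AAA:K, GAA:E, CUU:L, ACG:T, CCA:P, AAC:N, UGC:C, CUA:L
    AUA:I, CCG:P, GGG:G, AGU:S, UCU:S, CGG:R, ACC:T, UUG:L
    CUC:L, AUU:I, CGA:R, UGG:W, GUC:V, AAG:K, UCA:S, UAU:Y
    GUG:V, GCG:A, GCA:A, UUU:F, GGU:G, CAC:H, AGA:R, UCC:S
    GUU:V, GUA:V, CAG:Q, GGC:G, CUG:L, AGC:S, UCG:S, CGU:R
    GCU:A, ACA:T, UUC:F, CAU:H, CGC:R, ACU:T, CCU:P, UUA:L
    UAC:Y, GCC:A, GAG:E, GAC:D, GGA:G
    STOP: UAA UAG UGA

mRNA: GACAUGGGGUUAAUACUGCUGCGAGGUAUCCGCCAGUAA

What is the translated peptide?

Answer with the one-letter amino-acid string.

Answer: MGLILLRGIRQ

Derivation:
start AUG at pos 3
pos 3: AUG -> M; peptide=M
pos 6: GGG -> G; peptide=MG
pos 9: UUA -> L; peptide=MGL
pos 12: AUA -> I; peptide=MGLI
pos 15: CUG -> L; peptide=MGLIL
pos 18: CUG -> L; peptide=MGLILL
pos 21: CGA -> R; peptide=MGLILLR
pos 24: GGU -> G; peptide=MGLILLRG
pos 27: AUC -> I; peptide=MGLILLRGI
pos 30: CGC -> R; peptide=MGLILLRGIR
pos 33: CAG -> Q; peptide=MGLILLRGIRQ
pos 36: UAA -> STOP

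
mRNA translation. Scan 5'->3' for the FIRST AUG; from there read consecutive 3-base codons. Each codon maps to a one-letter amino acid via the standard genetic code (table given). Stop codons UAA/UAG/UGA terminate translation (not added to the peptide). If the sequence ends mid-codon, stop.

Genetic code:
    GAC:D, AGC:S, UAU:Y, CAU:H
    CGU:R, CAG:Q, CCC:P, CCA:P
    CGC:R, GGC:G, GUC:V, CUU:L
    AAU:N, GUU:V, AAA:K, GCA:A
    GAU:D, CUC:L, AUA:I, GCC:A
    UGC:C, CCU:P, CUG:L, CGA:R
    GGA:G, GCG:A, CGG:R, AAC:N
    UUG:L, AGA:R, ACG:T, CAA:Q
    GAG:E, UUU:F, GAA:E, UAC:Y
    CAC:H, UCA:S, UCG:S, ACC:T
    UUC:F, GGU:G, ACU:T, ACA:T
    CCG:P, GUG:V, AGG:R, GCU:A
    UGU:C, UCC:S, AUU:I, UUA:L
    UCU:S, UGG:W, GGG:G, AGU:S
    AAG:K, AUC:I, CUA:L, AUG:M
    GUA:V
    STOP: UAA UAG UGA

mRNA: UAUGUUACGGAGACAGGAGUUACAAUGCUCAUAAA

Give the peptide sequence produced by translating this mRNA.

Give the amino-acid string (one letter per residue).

start AUG at pos 1
pos 1: AUG -> M; peptide=M
pos 4: UUA -> L; peptide=ML
pos 7: CGG -> R; peptide=MLR
pos 10: AGA -> R; peptide=MLRR
pos 13: CAG -> Q; peptide=MLRRQ
pos 16: GAG -> E; peptide=MLRRQE
pos 19: UUA -> L; peptide=MLRRQEL
pos 22: CAA -> Q; peptide=MLRRQELQ
pos 25: UGC -> C; peptide=MLRRQELQC
pos 28: UCA -> S; peptide=MLRRQELQCS
pos 31: UAA -> STOP

Answer: MLRRQELQCS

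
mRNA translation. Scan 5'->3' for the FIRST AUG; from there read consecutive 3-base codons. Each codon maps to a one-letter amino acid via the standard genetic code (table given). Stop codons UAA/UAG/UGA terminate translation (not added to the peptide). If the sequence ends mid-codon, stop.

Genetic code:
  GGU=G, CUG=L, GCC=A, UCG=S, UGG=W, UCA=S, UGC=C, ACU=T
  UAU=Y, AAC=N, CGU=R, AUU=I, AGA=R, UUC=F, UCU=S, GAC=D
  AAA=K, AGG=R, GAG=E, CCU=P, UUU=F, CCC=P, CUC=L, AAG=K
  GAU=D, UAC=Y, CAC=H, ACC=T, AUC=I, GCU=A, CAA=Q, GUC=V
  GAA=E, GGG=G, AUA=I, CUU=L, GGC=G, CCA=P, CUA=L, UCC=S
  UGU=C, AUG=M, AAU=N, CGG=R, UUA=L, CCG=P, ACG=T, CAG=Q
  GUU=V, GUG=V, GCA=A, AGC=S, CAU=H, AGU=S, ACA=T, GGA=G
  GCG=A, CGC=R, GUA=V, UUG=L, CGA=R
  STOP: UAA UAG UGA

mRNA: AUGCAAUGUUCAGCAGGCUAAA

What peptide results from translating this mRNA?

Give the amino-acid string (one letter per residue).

start AUG at pos 0
pos 0: AUG -> M; peptide=M
pos 3: CAA -> Q; peptide=MQ
pos 6: UGU -> C; peptide=MQC
pos 9: UCA -> S; peptide=MQCS
pos 12: GCA -> A; peptide=MQCSA
pos 15: GGC -> G; peptide=MQCSAG
pos 18: UAA -> STOP

Answer: MQCSAG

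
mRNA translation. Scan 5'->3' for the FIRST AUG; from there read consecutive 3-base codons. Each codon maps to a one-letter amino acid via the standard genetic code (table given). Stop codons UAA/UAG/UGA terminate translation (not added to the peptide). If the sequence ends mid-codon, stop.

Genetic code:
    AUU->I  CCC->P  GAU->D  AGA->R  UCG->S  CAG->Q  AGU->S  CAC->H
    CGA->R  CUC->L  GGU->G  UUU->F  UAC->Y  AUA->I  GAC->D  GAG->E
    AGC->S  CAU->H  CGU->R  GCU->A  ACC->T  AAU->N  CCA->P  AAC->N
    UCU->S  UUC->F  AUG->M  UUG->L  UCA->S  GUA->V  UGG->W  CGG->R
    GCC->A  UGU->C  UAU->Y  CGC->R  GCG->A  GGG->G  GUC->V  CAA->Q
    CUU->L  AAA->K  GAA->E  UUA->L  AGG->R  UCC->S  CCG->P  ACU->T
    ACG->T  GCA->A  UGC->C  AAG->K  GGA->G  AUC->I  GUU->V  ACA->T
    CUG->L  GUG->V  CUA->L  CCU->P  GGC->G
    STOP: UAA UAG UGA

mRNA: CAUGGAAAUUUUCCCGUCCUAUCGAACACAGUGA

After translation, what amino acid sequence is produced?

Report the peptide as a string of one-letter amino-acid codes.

Answer: MEIFPSYRTQ

Derivation:
start AUG at pos 1
pos 1: AUG -> M; peptide=M
pos 4: GAA -> E; peptide=ME
pos 7: AUU -> I; peptide=MEI
pos 10: UUC -> F; peptide=MEIF
pos 13: CCG -> P; peptide=MEIFP
pos 16: UCC -> S; peptide=MEIFPS
pos 19: UAU -> Y; peptide=MEIFPSY
pos 22: CGA -> R; peptide=MEIFPSYR
pos 25: ACA -> T; peptide=MEIFPSYRT
pos 28: CAG -> Q; peptide=MEIFPSYRTQ
pos 31: UGA -> STOP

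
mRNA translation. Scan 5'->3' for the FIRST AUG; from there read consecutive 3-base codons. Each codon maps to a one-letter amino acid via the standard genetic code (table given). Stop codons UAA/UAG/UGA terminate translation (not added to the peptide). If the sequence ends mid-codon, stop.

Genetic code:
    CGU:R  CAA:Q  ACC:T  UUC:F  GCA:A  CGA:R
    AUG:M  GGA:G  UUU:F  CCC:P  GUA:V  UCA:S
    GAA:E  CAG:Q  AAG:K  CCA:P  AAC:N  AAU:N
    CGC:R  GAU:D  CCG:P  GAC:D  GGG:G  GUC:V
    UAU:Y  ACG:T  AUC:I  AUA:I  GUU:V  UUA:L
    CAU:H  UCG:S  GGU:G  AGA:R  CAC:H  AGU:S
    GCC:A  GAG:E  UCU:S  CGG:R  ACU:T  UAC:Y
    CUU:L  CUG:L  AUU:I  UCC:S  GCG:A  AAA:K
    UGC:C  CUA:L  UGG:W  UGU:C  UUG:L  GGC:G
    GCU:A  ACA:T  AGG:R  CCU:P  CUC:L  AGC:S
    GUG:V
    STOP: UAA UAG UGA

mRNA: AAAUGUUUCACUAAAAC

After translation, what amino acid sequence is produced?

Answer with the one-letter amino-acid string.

Answer: MFH

Derivation:
start AUG at pos 2
pos 2: AUG -> M; peptide=M
pos 5: UUU -> F; peptide=MF
pos 8: CAC -> H; peptide=MFH
pos 11: UAA -> STOP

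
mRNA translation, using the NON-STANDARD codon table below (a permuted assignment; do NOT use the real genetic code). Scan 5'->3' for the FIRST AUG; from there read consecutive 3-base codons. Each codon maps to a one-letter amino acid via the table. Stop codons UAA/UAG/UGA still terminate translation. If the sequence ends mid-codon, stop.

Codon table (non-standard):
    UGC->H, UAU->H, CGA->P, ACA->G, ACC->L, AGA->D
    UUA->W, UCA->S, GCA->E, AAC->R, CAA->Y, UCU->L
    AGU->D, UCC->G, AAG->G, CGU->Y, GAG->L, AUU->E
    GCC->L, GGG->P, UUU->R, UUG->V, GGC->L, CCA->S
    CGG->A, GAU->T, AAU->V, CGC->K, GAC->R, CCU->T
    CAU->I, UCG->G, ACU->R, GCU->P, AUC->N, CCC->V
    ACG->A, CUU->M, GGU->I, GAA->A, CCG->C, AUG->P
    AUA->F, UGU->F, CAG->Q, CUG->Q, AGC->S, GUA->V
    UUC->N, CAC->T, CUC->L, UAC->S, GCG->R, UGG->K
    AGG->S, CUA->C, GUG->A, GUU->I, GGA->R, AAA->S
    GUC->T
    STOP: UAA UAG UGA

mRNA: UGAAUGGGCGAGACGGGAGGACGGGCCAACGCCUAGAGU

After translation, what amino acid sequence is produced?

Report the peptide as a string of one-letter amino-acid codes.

start AUG at pos 3
pos 3: AUG -> P; peptide=P
pos 6: GGC -> L; peptide=PL
pos 9: GAG -> L; peptide=PLL
pos 12: ACG -> A; peptide=PLLA
pos 15: GGA -> R; peptide=PLLAR
pos 18: GGA -> R; peptide=PLLARR
pos 21: CGG -> A; peptide=PLLARRA
pos 24: GCC -> L; peptide=PLLARRAL
pos 27: AAC -> R; peptide=PLLARRALR
pos 30: GCC -> L; peptide=PLLARRALRL
pos 33: UAG -> STOP

Answer: PLLARRALRL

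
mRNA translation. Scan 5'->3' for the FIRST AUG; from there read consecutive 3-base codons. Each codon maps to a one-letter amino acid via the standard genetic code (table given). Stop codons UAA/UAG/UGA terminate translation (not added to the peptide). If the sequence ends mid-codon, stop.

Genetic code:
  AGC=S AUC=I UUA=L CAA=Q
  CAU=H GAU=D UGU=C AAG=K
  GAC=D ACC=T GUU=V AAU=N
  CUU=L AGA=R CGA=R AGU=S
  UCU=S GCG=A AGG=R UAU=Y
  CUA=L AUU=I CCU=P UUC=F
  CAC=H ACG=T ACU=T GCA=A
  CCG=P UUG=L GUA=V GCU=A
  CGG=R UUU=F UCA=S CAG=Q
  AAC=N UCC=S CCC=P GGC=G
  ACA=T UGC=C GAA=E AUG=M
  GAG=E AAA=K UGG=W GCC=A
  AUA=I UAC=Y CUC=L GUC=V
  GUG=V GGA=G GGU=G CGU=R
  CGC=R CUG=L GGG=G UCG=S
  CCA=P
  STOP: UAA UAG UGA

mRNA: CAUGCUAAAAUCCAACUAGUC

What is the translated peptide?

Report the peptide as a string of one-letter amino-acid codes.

Answer: MLKSN

Derivation:
start AUG at pos 1
pos 1: AUG -> M; peptide=M
pos 4: CUA -> L; peptide=ML
pos 7: AAA -> K; peptide=MLK
pos 10: UCC -> S; peptide=MLKS
pos 13: AAC -> N; peptide=MLKSN
pos 16: UAG -> STOP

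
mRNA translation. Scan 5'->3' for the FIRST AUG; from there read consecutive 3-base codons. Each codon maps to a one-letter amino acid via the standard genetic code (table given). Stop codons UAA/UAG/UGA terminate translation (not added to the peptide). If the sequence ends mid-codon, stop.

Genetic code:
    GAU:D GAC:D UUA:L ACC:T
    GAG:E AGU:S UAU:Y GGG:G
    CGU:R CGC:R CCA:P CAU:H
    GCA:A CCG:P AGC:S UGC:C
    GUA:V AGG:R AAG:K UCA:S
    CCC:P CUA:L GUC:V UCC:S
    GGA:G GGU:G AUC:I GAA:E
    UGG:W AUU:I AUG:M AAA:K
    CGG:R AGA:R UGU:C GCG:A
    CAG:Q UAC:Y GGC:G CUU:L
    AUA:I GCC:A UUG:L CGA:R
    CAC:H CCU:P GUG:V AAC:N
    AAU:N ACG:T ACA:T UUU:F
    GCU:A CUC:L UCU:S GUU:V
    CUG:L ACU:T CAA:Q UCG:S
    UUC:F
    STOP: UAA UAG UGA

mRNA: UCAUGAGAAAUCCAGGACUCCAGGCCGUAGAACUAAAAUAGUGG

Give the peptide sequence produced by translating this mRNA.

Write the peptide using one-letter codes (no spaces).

Answer: MRNPGLQAVELK

Derivation:
start AUG at pos 2
pos 2: AUG -> M; peptide=M
pos 5: AGA -> R; peptide=MR
pos 8: AAU -> N; peptide=MRN
pos 11: CCA -> P; peptide=MRNP
pos 14: GGA -> G; peptide=MRNPG
pos 17: CUC -> L; peptide=MRNPGL
pos 20: CAG -> Q; peptide=MRNPGLQ
pos 23: GCC -> A; peptide=MRNPGLQA
pos 26: GUA -> V; peptide=MRNPGLQAV
pos 29: GAA -> E; peptide=MRNPGLQAVE
pos 32: CUA -> L; peptide=MRNPGLQAVEL
pos 35: AAA -> K; peptide=MRNPGLQAVELK
pos 38: UAG -> STOP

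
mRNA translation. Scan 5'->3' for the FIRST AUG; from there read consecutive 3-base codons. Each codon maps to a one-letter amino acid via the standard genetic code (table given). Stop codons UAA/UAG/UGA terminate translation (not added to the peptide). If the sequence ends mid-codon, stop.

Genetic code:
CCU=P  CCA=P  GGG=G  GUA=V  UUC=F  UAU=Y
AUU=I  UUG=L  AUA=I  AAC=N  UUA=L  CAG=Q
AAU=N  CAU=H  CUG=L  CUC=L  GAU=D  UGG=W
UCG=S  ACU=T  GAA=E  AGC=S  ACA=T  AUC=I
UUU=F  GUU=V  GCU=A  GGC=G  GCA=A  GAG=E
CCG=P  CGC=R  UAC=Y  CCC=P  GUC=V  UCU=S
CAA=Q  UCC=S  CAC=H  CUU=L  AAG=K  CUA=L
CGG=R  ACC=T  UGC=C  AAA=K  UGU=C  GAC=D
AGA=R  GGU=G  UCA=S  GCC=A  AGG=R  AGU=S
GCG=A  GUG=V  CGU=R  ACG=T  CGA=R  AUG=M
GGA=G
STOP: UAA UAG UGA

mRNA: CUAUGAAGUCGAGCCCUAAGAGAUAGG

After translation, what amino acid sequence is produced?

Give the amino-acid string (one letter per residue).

start AUG at pos 2
pos 2: AUG -> M; peptide=M
pos 5: AAG -> K; peptide=MK
pos 8: UCG -> S; peptide=MKS
pos 11: AGC -> S; peptide=MKSS
pos 14: CCU -> P; peptide=MKSSP
pos 17: AAG -> K; peptide=MKSSPK
pos 20: AGA -> R; peptide=MKSSPKR
pos 23: UAG -> STOP

Answer: MKSSPKR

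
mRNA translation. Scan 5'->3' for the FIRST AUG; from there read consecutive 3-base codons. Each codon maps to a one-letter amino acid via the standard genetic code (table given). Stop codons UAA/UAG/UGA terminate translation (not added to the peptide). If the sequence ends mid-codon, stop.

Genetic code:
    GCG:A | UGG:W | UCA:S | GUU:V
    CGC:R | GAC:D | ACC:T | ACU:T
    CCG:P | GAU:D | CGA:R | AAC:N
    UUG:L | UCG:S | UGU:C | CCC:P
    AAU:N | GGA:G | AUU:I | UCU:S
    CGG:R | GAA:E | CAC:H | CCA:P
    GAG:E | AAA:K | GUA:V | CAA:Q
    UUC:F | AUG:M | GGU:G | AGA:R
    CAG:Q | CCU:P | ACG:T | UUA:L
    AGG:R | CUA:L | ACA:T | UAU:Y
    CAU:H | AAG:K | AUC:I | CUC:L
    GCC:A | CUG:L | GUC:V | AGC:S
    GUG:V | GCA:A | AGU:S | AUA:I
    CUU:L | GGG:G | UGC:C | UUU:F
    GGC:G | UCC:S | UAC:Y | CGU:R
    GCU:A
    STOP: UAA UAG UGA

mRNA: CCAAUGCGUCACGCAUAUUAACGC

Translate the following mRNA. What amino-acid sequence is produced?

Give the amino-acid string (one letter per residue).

Answer: MRHAY

Derivation:
start AUG at pos 3
pos 3: AUG -> M; peptide=M
pos 6: CGU -> R; peptide=MR
pos 9: CAC -> H; peptide=MRH
pos 12: GCA -> A; peptide=MRHA
pos 15: UAU -> Y; peptide=MRHAY
pos 18: UAA -> STOP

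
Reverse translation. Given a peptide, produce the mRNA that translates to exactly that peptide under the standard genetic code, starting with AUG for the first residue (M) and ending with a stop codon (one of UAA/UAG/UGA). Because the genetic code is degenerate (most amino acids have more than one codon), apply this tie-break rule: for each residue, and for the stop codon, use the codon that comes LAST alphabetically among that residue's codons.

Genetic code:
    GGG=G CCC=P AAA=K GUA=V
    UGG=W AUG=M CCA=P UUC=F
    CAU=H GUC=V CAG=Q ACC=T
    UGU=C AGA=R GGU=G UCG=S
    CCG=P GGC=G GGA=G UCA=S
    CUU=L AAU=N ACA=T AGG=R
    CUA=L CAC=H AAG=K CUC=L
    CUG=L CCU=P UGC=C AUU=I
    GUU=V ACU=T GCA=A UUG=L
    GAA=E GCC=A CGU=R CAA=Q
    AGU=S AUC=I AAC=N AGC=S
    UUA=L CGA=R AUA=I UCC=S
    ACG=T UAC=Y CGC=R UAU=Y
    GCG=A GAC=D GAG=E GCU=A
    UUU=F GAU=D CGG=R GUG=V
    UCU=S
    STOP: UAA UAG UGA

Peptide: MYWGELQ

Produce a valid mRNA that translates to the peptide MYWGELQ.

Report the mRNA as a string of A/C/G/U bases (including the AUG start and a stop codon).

Answer: mRNA: AUGUAUUGGGGUGAGUUGCAGUGA

Derivation:
residue 1: M -> AUG (start codon)
residue 2: Y codons sorted = UAC,UAU -> pick last = UAU
residue 3: W -> UGG (only codon)
residue 4: G codons sorted = GGA,GGC,GGG,GGU -> pick last = GGU
residue 5: E codons sorted = GAA,GAG -> pick last = GAG
residue 6: L codons sorted = CUA,CUC,CUG,CUU,UUA,UUG -> pick last = UUG
residue 7: Q codons sorted = CAA,CAG -> pick last = CAG
terminator: stop codons sorted = UAA,UAG,UGA -> pick last = UGA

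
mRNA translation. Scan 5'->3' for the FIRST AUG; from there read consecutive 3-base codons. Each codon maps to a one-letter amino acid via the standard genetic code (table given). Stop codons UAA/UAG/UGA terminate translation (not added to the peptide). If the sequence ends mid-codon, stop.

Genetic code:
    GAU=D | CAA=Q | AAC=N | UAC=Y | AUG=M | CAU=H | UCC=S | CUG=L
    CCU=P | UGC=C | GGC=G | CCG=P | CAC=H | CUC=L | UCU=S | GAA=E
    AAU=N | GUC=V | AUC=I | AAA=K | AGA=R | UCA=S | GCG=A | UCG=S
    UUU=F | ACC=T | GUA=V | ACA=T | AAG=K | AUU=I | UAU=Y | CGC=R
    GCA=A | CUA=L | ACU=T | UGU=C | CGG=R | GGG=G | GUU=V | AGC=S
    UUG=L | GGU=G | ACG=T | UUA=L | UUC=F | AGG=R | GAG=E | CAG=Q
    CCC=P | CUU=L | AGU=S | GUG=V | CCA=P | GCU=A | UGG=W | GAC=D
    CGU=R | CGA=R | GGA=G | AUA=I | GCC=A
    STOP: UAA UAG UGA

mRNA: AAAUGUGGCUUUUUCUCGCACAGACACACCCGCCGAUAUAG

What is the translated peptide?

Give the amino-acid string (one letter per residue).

start AUG at pos 2
pos 2: AUG -> M; peptide=M
pos 5: UGG -> W; peptide=MW
pos 8: CUU -> L; peptide=MWL
pos 11: UUU -> F; peptide=MWLF
pos 14: CUC -> L; peptide=MWLFL
pos 17: GCA -> A; peptide=MWLFLA
pos 20: CAG -> Q; peptide=MWLFLAQ
pos 23: ACA -> T; peptide=MWLFLAQT
pos 26: CAC -> H; peptide=MWLFLAQTH
pos 29: CCG -> P; peptide=MWLFLAQTHP
pos 32: CCG -> P; peptide=MWLFLAQTHPP
pos 35: AUA -> I; peptide=MWLFLAQTHPPI
pos 38: UAG -> STOP

Answer: MWLFLAQTHPPI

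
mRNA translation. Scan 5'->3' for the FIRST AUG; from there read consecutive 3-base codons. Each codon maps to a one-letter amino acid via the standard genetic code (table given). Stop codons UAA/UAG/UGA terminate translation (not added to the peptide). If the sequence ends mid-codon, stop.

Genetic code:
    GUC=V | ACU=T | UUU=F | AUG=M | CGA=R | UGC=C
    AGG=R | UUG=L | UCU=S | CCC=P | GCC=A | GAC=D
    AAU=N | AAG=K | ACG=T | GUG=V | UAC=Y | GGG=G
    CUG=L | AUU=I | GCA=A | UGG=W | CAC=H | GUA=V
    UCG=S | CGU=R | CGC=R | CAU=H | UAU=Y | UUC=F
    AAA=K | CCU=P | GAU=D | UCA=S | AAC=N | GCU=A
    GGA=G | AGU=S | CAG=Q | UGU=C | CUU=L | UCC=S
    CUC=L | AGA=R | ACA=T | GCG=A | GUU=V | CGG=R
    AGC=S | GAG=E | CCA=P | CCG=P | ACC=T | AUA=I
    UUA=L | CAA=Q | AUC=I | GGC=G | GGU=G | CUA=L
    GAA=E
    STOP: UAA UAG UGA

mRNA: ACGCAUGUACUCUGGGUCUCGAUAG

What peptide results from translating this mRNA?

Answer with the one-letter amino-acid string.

Answer: MYSGSR

Derivation:
start AUG at pos 4
pos 4: AUG -> M; peptide=M
pos 7: UAC -> Y; peptide=MY
pos 10: UCU -> S; peptide=MYS
pos 13: GGG -> G; peptide=MYSG
pos 16: UCU -> S; peptide=MYSGS
pos 19: CGA -> R; peptide=MYSGSR
pos 22: UAG -> STOP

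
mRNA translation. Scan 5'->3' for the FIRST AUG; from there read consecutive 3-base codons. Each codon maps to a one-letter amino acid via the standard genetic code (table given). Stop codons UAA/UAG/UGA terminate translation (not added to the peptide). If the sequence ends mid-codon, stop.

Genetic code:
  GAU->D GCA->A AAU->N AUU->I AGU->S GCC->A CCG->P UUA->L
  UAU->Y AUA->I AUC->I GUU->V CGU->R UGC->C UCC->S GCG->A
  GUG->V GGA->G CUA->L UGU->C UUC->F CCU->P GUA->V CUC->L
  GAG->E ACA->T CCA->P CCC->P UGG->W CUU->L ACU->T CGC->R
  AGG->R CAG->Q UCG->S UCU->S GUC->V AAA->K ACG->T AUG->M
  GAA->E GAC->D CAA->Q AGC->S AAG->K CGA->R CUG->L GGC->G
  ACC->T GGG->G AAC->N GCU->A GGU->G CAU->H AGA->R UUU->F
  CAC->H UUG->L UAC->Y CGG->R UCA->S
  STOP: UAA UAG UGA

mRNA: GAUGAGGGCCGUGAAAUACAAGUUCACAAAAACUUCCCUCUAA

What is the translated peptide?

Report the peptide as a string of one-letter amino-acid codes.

start AUG at pos 1
pos 1: AUG -> M; peptide=M
pos 4: AGG -> R; peptide=MR
pos 7: GCC -> A; peptide=MRA
pos 10: GUG -> V; peptide=MRAV
pos 13: AAA -> K; peptide=MRAVK
pos 16: UAC -> Y; peptide=MRAVKY
pos 19: AAG -> K; peptide=MRAVKYK
pos 22: UUC -> F; peptide=MRAVKYKF
pos 25: ACA -> T; peptide=MRAVKYKFT
pos 28: AAA -> K; peptide=MRAVKYKFTK
pos 31: ACU -> T; peptide=MRAVKYKFTKT
pos 34: UCC -> S; peptide=MRAVKYKFTKTS
pos 37: CUC -> L; peptide=MRAVKYKFTKTSL
pos 40: UAA -> STOP

Answer: MRAVKYKFTKTSL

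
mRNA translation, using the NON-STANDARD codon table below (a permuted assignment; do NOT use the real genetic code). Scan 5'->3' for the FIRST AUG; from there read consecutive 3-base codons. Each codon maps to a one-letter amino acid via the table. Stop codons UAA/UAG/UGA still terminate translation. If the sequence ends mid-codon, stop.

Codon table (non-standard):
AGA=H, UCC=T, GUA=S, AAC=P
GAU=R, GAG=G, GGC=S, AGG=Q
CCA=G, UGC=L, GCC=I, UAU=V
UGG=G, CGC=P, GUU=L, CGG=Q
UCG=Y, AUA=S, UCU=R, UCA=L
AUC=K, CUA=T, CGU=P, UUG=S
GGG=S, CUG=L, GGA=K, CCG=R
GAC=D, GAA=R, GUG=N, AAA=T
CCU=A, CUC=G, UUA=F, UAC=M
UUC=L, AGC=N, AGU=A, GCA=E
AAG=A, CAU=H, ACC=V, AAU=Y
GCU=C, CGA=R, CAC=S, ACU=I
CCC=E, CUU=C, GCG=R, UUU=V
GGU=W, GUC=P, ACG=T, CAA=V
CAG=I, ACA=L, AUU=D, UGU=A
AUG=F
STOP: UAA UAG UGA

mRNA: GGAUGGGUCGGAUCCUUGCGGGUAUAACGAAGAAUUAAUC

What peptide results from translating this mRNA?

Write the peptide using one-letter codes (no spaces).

start AUG at pos 2
pos 2: AUG -> F; peptide=F
pos 5: GGU -> W; peptide=FW
pos 8: CGG -> Q; peptide=FWQ
pos 11: AUC -> K; peptide=FWQK
pos 14: CUU -> C; peptide=FWQKC
pos 17: GCG -> R; peptide=FWQKCR
pos 20: GGU -> W; peptide=FWQKCRW
pos 23: AUA -> S; peptide=FWQKCRWS
pos 26: ACG -> T; peptide=FWQKCRWST
pos 29: AAG -> A; peptide=FWQKCRWSTA
pos 32: AAU -> Y; peptide=FWQKCRWSTAY
pos 35: UAA -> STOP

Answer: FWQKCRWSTAY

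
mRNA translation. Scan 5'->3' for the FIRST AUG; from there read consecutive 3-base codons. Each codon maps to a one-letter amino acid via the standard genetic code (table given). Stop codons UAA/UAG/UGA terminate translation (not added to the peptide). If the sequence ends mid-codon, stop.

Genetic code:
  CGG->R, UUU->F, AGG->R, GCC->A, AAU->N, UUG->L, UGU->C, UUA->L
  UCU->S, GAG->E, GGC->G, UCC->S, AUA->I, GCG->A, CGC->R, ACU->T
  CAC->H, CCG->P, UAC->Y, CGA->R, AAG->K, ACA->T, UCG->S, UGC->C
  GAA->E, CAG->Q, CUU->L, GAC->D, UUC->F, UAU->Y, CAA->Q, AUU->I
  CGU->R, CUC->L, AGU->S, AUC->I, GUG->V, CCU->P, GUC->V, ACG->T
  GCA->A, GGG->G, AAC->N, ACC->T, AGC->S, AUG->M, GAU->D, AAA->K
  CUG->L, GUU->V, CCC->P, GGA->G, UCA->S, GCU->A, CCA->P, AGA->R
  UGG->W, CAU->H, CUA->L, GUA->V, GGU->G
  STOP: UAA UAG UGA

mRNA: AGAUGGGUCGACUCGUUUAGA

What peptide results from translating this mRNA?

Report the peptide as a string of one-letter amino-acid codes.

Answer: MGRLV

Derivation:
start AUG at pos 2
pos 2: AUG -> M; peptide=M
pos 5: GGU -> G; peptide=MG
pos 8: CGA -> R; peptide=MGR
pos 11: CUC -> L; peptide=MGRL
pos 14: GUU -> V; peptide=MGRLV
pos 17: UAG -> STOP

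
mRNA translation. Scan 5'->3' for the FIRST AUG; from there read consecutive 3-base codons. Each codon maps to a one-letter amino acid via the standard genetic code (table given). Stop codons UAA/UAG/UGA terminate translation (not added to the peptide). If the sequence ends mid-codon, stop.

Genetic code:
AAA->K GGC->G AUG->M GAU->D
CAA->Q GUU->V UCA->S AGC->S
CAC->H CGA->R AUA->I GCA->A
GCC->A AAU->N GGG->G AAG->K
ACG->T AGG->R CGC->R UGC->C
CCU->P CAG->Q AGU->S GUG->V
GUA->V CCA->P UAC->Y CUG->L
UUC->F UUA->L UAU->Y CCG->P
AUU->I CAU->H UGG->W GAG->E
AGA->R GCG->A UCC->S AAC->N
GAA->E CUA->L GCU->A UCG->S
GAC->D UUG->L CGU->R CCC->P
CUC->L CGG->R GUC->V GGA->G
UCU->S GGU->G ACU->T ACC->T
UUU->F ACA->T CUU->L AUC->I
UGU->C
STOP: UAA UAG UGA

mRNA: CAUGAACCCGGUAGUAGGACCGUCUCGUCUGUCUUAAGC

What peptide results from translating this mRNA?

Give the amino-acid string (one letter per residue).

start AUG at pos 1
pos 1: AUG -> M; peptide=M
pos 4: AAC -> N; peptide=MN
pos 7: CCG -> P; peptide=MNP
pos 10: GUA -> V; peptide=MNPV
pos 13: GUA -> V; peptide=MNPVV
pos 16: GGA -> G; peptide=MNPVVG
pos 19: CCG -> P; peptide=MNPVVGP
pos 22: UCU -> S; peptide=MNPVVGPS
pos 25: CGU -> R; peptide=MNPVVGPSR
pos 28: CUG -> L; peptide=MNPVVGPSRL
pos 31: UCU -> S; peptide=MNPVVGPSRLS
pos 34: UAA -> STOP

Answer: MNPVVGPSRLS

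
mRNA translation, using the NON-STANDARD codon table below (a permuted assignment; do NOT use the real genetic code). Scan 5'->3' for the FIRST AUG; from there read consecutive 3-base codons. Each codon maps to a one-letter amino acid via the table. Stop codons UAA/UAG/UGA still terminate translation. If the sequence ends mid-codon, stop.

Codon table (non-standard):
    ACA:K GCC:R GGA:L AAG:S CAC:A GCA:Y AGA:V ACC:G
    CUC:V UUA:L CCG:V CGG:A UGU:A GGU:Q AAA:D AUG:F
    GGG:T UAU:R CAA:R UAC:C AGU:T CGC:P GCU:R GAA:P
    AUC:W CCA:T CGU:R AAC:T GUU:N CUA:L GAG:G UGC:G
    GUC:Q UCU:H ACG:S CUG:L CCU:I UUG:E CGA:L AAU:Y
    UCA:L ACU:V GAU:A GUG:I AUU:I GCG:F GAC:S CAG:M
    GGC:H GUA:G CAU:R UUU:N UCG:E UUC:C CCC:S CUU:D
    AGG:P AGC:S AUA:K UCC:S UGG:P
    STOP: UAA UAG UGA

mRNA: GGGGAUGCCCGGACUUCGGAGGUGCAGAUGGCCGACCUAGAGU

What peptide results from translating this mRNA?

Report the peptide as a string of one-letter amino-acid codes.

Answer: FSLDAPGVPVG

Derivation:
start AUG at pos 4
pos 4: AUG -> F; peptide=F
pos 7: CCC -> S; peptide=FS
pos 10: GGA -> L; peptide=FSL
pos 13: CUU -> D; peptide=FSLD
pos 16: CGG -> A; peptide=FSLDA
pos 19: AGG -> P; peptide=FSLDAP
pos 22: UGC -> G; peptide=FSLDAPG
pos 25: AGA -> V; peptide=FSLDAPGV
pos 28: UGG -> P; peptide=FSLDAPGVP
pos 31: CCG -> V; peptide=FSLDAPGVPV
pos 34: ACC -> G; peptide=FSLDAPGVPVG
pos 37: UAG -> STOP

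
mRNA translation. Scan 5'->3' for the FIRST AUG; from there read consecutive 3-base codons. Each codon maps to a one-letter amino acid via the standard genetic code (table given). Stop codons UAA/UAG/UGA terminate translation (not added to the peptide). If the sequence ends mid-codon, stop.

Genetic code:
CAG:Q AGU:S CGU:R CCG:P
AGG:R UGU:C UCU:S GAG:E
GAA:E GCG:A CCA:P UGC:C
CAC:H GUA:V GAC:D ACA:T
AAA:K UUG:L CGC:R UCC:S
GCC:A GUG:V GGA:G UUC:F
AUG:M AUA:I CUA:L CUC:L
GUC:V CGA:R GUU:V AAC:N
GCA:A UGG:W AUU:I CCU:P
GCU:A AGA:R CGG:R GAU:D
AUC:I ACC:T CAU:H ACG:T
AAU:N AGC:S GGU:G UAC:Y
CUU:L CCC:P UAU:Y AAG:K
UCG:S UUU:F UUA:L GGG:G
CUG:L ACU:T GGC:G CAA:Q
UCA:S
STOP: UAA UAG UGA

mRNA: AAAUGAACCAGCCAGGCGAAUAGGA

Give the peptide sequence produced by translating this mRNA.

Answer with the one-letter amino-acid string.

Answer: MNQPGE

Derivation:
start AUG at pos 2
pos 2: AUG -> M; peptide=M
pos 5: AAC -> N; peptide=MN
pos 8: CAG -> Q; peptide=MNQ
pos 11: CCA -> P; peptide=MNQP
pos 14: GGC -> G; peptide=MNQPG
pos 17: GAA -> E; peptide=MNQPGE
pos 20: UAG -> STOP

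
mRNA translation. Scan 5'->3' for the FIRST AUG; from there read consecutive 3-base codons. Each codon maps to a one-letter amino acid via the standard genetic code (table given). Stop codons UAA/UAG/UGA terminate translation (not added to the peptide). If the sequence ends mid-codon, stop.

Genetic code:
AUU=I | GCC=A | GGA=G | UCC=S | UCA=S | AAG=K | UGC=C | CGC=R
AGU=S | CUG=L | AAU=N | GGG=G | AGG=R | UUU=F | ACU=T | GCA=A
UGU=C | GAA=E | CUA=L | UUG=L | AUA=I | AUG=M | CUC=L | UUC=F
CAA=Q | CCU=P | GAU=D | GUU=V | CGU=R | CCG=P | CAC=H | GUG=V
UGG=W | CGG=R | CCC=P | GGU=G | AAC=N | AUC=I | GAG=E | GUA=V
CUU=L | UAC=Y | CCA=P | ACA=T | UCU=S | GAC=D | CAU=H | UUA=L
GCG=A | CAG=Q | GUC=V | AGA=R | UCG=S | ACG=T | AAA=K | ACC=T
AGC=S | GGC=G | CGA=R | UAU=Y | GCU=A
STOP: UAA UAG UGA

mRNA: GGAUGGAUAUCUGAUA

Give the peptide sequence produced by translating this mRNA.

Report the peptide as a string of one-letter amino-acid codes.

Answer: MDI

Derivation:
start AUG at pos 2
pos 2: AUG -> M; peptide=M
pos 5: GAU -> D; peptide=MD
pos 8: AUC -> I; peptide=MDI
pos 11: UGA -> STOP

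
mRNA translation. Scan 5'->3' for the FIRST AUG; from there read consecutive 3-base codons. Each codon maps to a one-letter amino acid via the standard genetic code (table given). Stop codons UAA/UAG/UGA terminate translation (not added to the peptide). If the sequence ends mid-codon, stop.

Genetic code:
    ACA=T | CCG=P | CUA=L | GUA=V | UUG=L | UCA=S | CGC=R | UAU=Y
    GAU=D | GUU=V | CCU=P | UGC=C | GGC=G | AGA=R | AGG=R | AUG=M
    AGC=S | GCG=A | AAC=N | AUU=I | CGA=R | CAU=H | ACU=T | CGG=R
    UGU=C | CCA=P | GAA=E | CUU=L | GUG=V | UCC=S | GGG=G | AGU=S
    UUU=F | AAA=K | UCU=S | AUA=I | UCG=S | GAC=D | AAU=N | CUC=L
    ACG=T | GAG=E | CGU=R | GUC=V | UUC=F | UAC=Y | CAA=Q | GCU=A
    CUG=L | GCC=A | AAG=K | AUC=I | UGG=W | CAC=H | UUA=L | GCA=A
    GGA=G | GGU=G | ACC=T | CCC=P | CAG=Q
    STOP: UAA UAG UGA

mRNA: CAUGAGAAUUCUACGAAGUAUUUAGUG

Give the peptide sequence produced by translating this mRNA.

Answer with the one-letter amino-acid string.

start AUG at pos 1
pos 1: AUG -> M; peptide=M
pos 4: AGA -> R; peptide=MR
pos 7: AUU -> I; peptide=MRI
pos 10: CUA -> L; peptide=MRIL
pos 13: CGA -> R; peptide=MRILR
pos 16: AGU -> S; peptide=MRILRS
pos 19: AUU -> I; peptide=MRILRSI
pos 22: UAG -> STOP

Answer: MRILRSI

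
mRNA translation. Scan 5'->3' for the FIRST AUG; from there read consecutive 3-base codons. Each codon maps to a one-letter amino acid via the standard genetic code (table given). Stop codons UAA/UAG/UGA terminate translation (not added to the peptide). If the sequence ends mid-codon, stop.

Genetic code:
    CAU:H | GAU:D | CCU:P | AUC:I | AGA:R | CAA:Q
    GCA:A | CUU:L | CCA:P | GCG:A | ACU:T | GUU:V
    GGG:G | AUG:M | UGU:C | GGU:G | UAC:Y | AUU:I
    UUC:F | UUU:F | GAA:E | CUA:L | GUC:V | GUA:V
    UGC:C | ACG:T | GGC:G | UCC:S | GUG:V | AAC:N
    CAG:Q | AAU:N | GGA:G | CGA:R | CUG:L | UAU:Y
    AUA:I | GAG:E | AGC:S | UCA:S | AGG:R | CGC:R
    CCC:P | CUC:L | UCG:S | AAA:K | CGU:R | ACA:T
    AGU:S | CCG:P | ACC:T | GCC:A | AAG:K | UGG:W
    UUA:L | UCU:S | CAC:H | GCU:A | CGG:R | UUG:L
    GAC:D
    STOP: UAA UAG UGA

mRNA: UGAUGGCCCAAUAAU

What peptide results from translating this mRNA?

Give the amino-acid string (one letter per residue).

Answer: MAQ

Derivation:
start AUG at pos 2
pos 2: AUG -> M; peptide=M
pos 5: GCC -> A; peptide=MA
pos 8: CAA -> Q; peptide=MAQ
pos 11: UAA -> STOP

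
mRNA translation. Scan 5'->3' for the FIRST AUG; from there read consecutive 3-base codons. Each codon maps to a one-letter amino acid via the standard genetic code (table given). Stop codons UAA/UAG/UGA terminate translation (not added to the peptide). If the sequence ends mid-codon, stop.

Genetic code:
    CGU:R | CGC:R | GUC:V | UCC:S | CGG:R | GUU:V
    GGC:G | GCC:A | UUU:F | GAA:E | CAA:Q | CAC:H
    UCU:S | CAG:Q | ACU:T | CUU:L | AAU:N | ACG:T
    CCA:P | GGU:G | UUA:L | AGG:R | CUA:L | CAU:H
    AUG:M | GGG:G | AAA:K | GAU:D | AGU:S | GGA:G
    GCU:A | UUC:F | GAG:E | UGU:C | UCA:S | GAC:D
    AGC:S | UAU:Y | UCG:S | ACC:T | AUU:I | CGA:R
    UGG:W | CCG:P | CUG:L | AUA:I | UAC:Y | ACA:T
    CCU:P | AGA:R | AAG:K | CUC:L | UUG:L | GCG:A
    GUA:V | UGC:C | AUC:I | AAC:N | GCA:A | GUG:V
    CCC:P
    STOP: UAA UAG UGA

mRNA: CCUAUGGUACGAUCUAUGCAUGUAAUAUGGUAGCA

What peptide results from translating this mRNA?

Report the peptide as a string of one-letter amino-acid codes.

Answer: MVRSMHVIW

Derivation:
start AUG at pos 3
pos 3: AUG -> M; peptide=M
pos 6: GUA -> V; peptide=MV
pos 9: CGA -> R; peptide=MVR
pos 12: UCU -> S; peptide=MVRS
pos 15: AUG -> M; peptide=MVRSM
pos 18: CAU -> H; peptide=MVRSMH
pos 21: GUA -> V; peptide=MVRSMHV
pos 24: AUA -> I; peptide=MVRSMHVI
pos 27: UGG -> W; peptide=MVRSMHVIW
pos 30: UAG -> STOP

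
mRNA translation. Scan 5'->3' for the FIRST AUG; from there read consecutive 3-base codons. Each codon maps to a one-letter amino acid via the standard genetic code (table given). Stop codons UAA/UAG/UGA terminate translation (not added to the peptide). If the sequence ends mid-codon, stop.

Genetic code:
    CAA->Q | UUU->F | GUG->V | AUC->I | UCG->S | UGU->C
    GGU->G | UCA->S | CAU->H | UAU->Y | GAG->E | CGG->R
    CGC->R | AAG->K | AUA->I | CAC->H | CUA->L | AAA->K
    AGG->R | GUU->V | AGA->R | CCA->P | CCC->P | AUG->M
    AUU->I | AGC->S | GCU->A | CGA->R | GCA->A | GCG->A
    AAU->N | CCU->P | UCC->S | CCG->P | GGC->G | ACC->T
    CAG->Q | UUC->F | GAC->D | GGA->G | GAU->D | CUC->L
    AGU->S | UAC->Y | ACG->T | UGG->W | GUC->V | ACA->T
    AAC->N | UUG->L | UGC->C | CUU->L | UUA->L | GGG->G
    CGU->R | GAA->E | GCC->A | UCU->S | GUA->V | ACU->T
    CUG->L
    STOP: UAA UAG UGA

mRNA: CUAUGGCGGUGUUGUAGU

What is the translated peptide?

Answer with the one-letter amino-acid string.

Answer: MAVL

Derivation:
start AUG at pos 2
pos 2: AUG -> M; peptide=M
pos 5: GCG -> A; peptide=MA
pos 8: GUG -> V; peptide=MAV
pos 11: UUG -> L; peptide=MAVL
pos 14: UAG -> STOP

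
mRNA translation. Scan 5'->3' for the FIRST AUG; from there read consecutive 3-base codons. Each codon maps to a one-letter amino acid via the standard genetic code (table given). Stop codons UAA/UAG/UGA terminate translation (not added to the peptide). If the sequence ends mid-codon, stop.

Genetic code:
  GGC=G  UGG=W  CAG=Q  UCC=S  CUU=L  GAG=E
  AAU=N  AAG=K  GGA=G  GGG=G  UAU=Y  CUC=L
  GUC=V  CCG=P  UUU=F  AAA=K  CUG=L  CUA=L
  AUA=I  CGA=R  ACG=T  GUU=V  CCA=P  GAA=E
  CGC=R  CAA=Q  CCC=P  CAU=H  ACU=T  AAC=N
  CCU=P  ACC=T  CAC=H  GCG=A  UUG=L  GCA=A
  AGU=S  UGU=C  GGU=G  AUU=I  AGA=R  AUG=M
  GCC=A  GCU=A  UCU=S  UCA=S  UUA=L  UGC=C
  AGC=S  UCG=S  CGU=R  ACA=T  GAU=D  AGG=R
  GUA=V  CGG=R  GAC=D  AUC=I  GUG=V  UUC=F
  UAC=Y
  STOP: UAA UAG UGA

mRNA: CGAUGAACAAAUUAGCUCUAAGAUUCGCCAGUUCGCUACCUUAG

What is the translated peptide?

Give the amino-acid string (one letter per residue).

Answer: MNKLALRFASSLP

Derivation:
start AUG at pos 2
pos 2: AUG -> M; peptide=M
pos 5: AAC -> N; peptide=MN
pos 8: AAA -> K; peptide=MNK
pos 11: UUA -> L; peptide=MNKL
pos 14: GCU -> A; peptide=MNKLA
pos 17: CUA -> L; peptide=MNKLAL
pos 20: AGA -> R; peptide=MNKLALR
pos 23: UUC -> F; peptide=MNKLALRF
pos 26: GCC -> A; peptide=MNKLALRFA
pos 29: AGU -> S; peptide=MNKLALRFAS
pos 32: UCG -> S; peptide=MNKLALRFASS
pos 35: CUA -> L; peptide=MNKLALRFASSL
pos 38: CCU -> P; peptide=MNKLALRFASSLP
pos 41: UAG -> STOP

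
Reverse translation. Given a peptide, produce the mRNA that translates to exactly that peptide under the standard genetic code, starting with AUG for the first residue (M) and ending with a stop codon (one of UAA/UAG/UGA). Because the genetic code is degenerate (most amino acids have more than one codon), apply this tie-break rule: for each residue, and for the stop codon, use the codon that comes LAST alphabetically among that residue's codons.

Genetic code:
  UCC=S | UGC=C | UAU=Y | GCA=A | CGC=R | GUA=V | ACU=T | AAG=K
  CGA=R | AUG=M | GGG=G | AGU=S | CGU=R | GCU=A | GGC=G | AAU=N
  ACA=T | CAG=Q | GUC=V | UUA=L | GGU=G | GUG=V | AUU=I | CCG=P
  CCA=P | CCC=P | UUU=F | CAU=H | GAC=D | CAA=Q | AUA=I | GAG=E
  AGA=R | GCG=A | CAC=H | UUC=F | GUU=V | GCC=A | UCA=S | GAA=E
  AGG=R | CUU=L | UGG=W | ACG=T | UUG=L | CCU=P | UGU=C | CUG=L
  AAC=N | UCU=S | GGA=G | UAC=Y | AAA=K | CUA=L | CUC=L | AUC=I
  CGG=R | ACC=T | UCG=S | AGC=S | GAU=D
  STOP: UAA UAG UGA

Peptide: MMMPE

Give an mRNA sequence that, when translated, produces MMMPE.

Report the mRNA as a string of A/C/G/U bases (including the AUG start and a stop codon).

Answer: mRNA: AUGAUGAUGCCUGAGUGA

Derivation:
residue 1: M -> AUG (start codon)
residue 2: M -> AUG (only codon)
residue 3: M -> AUG (only codon)
residue 4: P codons sorted = CCA,CCC,CCG,CCU -> pick last = CCU
residue 5: E codons sorted = GAA,GAG -> pick last = GAG
terminator: stop codons sorted = UAA,UAG,UGA -> pick last = UGA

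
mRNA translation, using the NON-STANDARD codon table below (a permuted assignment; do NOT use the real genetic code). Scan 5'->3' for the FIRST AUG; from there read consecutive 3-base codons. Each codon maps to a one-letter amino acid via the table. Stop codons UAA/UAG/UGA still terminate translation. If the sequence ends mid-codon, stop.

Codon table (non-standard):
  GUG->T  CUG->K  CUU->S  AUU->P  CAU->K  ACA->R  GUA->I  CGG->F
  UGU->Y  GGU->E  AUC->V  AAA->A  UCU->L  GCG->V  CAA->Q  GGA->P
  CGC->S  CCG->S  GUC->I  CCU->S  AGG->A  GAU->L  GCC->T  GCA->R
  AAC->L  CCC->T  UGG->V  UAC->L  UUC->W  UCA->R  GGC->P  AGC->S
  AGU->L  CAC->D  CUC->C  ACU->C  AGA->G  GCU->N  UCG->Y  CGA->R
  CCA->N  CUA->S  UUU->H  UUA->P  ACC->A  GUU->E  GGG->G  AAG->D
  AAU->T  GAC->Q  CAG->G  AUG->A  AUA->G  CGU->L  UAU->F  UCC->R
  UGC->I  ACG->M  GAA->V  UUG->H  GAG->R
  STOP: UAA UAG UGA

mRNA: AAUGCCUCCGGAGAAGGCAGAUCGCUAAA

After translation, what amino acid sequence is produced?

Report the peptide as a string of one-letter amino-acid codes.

start AUG at pos 1
pos 1: AUG -> A; peptide=A
pos 4: CCU -> S; peptide=AS
pos 7: CCG -> S; peptide=ASS
pos 10: GAG -> R; peptide=ASSR
pos 13: AAG -> D; peptide=ASSRD
pos 16: GCA -> R; peptide=ASSRDR
pos 19: GAU -> L; peptide=ASSRDRL
pos 22: CGC -> S; peptide=ASSRDRLS
pos 25: UAA -> STOP

Answer: ASSRDRLS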